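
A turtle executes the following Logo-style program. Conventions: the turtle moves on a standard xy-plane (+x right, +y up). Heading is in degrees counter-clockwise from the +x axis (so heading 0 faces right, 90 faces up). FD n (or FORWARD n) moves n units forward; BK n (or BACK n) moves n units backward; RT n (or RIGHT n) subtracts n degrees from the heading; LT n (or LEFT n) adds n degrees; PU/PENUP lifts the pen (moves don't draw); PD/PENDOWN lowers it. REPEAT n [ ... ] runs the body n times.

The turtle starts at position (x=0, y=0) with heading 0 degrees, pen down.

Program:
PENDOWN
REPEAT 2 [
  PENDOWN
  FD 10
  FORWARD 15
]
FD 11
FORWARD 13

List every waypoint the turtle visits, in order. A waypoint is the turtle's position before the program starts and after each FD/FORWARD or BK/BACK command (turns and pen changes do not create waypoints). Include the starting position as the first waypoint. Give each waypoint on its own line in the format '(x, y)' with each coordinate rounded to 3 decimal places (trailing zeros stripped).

Executing turtle program step by step:
Start: pos=(0,0), heading=0, pen down
PD: pen down
REPEAT 2 [
  -- iteration 1/2 --
  PD: pen down
  FD 10: (0,0) -> (10,0) [heading=0, draw]
  FD 15: (10,0) -> (25,0) [heading=0, draw]
  -- iteration 2/2 --
  PD: pen down
  FD 10: (25,0) -> (35,0) [heading=0, draw]
  FD 15: (35,0) -> (50,0) [heading=0, draw]
]
FD 11: (50,0) -> (61,0) [heading=0, draw]
FD 13: (61,0) -> (74,0) [heading=0, draw]
Final: pos=(74,0), heading=0, 6 segment(s) drawn
Waypoints (7 total):
(0, 0)
(10, 0)
(25, 0)
(35, 0)
(50, 0)
(61, 0)
(74, 0)

Answer: (0, 0)
(10, 0)
(25, 0)
(35, 0)
(50, 0)
(61, 0)
(74, 0)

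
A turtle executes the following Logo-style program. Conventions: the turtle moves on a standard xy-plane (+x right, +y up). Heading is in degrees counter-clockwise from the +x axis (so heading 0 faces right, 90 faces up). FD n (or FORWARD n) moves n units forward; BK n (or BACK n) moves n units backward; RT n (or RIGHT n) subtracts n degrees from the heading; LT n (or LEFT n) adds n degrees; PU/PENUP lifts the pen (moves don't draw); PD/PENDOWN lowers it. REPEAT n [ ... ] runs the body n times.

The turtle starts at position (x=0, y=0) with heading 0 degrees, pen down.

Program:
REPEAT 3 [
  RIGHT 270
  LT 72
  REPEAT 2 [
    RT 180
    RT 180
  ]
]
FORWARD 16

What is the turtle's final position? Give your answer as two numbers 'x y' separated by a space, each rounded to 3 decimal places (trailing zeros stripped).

Executing turtle program step by step:
Start: pos=(0,0), heading=0, pen down
REPEAT 3 [
  -- iteration 1/3 --
  RT 270: heading 0 -> 90
  LT 72: heading 90 -> 162
  REPEAT 2 [
    -- iteration 1/2 --
    RT 180: heading 162 -> 342
    RT 180: heading 342 -> 162
    -- iteration 2/2 --
    RT 180: heading 162 -> 342
    RT 180: heading 342 -> 162
  ]
  -- iteration 2/3 --
  RT 270: heading 162 -> 252
  LT 72: heading 252 -> 324
  REPEAT 2 [
    -- iteration 1/2 --
    RT 180: heading 324 -> 144
    RT 180: heading 144 -> 324
    -- iteration 2/2 --
    RT 180: heading 324 -> 144
    RT 180: heading 144 -> 324
  ]
  -- iteration 3/3 --
  RT 270: heading 324 -> 54
  LT 72: heading 54 -> 126
  REPEAT 2 [
    -- iteration 1/2 --
    RT 180: heading 126 -> 306
    RT 180: heading 306 -> 126
    -- iteration 2/2 --
    RT 180: heading 126 -> 306
    RT 180: heading 306 -> 126
  ]
]
FD 16: (0,0) -> (-9.405,12.944) [heading=126, draw]
Final: pos=(-9.405,12.944), heading=126, 1 segment(s) drawn

Answer: -9.405 12.944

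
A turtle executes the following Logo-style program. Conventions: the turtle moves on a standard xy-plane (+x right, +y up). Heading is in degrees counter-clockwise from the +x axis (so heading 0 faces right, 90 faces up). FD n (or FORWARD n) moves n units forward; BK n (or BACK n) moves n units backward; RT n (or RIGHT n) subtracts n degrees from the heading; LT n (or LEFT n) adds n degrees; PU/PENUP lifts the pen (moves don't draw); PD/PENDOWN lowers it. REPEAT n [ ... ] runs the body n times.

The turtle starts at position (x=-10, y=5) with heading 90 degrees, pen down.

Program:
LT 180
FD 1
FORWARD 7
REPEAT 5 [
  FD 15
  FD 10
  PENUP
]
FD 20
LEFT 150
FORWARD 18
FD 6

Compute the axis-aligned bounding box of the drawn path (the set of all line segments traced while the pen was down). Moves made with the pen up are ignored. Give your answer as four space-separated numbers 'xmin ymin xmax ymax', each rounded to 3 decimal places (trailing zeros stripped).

Answer: -10 -28 -10 5

Derivation:
Executing turtle program step by step:
Start: pos=(-10,5), heading=90, pen down
LT 180: heading 90 -> 270
FD 1: (-10,5) -> (-10,4) [heading=270, draw]
FD 7: (-10,4) -> (-10,-3) [heading=270, draw]
REPEAT 5 [
  -- iteration 1/5 --
  FD 15: (-10,-3) -> (-10,-18) [heading=270, draw]
  FD 10: (-10,-18) -> (-10,-28) [heading=270, draw]
  PU: pen up
  -- iteration 2/5 --
  FD 15: (-10,-28) -> (-10,-43) [heading=270, move]
  FD 10: (-10,-43) -> (-10,-53) [heading=270, move]
  PU: pen up
  -- iteration 3/5 --
  FD 15: (-10,-53) -> (-10,-68) [heading=270, move]
  FD 10: (-10,-68) -> (-10,-78) [heading=270, move]
  PU: pen up
  -- iteration 4/5 --
  FD 15: (-10,-78) -> (-10,-93) [heading=270, move]
  FD 10: (-10,-93) -> (-10,-103) [heading=270, move]
  PU: pen up
  -- iteration 5/5 --
  FD 15: (-10,-103) -> (-10,-118) [heading=270, move]
  FD 10: (-10,-118) -> (-10,-128) [heading=270, move]
  PU: pen up
]
FD 20: (-10,-128) -> (-10,-148) [heading=270, move]
LT 150: heading 270 -> 60
FD 18: (-10,-148) -> (-1,-132.412) [heading=60, move]
FD 6: (-1,-132.412) -> (2,-127.215) [heading=60, move]
Final: pos=(2,-127.215), heading=60, 4 segment(s) drawn

Segment endpoints: x in {-10, -10, -10, -10}, y in {-28, -18, -3, 4, 5}
xmin=-10, ymin=-28, xmax=-10, ymax=5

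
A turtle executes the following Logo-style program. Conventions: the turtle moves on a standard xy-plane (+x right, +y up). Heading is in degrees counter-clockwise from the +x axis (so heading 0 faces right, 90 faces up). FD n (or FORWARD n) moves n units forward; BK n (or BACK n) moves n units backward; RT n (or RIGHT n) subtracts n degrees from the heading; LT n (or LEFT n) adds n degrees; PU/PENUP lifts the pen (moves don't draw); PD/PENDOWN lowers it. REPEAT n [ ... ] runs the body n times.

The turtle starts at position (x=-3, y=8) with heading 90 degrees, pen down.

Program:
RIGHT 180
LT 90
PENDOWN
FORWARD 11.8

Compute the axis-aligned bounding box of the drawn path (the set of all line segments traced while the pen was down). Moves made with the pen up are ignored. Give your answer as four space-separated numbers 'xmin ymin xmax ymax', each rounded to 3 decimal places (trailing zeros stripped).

Answer: -3 8 8.8 8

Derivation:
Executing turtle program step by step:
Start: pos=(-3,8), heading=90, pen down
RT 180: heading 90 -> 270
LT 90: heading 270 -> 0
PD: pen down
FD 11.8: (-3,8) -> (8.8,8) [heading=0, draw]
Final: pos=(8.8,8), heading=0, 1 segment(s) drawn

Segment endpoints: x in {-3, 8.8}, y in {8}
xmin=-3, ymin=8, xmax=8.8, ymax=8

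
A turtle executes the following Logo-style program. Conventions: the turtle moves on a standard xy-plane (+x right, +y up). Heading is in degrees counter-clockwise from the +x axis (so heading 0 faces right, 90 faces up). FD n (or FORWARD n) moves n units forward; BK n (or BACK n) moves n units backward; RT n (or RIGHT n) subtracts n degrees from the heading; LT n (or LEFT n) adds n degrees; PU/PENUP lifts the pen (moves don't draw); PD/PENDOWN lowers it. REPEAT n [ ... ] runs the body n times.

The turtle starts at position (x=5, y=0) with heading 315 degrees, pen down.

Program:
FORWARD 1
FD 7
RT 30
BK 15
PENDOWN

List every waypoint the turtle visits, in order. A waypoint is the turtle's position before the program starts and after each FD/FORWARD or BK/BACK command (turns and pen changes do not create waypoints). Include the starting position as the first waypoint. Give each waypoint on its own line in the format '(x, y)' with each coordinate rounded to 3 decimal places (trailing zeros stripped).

Executing turtle program step by step:
Start: pos=(5,0), heading=315, pen down
FD 1: (5,0) -> (5.707,-0.707) [heading=315, draw]
FD 7: (5.707,-0.707) -> (10.657,-5.657) [heading=315, draw]
RT 30: heading 315 -> 285
BK 15: (10.657,-5.657) -> (6.775,8.832) [heading=285, draw]
PD: pen down
Final: pos=(6.775,8.832), heading=285, 3 segment(s) drawn
Waypoints (4 total):
(5, 0)
(5.707, -0.707)
(10.657, -5.657)
(6.775, 8.832)

Answer: (5, 0)
(5.707, -0.707)
(10.657, -5.657)
(6.775, 8.832)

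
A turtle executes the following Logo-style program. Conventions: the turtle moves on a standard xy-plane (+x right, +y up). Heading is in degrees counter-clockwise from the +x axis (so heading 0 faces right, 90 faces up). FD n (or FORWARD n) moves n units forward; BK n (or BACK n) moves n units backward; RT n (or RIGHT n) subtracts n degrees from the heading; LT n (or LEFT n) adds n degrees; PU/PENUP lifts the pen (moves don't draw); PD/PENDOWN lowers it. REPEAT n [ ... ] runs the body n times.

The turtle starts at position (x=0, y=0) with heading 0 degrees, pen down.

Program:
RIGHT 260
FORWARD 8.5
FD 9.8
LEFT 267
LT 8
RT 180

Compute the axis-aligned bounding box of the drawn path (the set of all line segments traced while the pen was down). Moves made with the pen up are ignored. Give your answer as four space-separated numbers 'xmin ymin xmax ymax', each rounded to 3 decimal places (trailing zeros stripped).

Answer: -3.178 0 0 18.022

Derivation:
Executing turtle program step by step:
Start: pos=(0,0), heading=0, pen down
RT 260: heading 0 -> 100
FD 8.5: (0,0) -> (-1.476,8.371) [heading=100, draw]
FD 9.8: (-1.476,8.371) -> (-3.178,18.022) [heading=100, draw]
LT 267: heading 100 -> 7
LT 8: heading 7 -> 15
RT 180: heading 15 -> 195
Final: pos=(-3.178,18.022), heading=195, 2 segment(s) drawn

Segment endpoints: x in {-3.178, -1.476, 0}, y in {0, 8.371, 18.022}
xmin=-3.178, ymin=0, xmax=0, ymax=18.022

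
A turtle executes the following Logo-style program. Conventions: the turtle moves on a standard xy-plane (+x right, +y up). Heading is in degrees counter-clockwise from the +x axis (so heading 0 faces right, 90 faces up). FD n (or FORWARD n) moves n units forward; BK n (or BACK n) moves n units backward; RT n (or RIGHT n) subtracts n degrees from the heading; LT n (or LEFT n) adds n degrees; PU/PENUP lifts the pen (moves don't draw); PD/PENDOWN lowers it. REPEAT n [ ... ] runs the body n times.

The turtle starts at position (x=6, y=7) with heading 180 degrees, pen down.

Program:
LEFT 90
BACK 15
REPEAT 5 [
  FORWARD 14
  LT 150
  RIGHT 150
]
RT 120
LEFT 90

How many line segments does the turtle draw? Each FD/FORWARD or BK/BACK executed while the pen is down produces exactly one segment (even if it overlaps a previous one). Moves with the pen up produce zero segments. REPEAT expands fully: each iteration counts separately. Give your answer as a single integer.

Executing turtle program step by step:
Start: pos=(6,7), heading=180, pen down
LT 90: heading 180 -> 270
BK 15: (6,7) -> (6,22) [heading=270, draw]
REPEAT 5 [
  -- iteration 1/5 --
  FD 14: (6,22) -> (6,8) [heading=270, draw]
  LT 150: heading 270 -> 60
  RT 150: heading 60 -> 270
  -- iteration 2/5 --
  FD 14: (6,8) -> (6,-6) [heading=270, draw]
  LT 150: heading 270 -> 60
  RT 150: heading 60 -> 270
  -- iteration 3/5 --
  FD 14: (6,-6) -> (6,-20) [heading=270, draw]
  LT 150: heading 270 -> 60
  RT 150: heading 60 -> 270
  -- iteration 4/5 --
  FD 14: (6,-20) -> (6,-34) [heading=270, draw]
  LT 150: heading 270 -> 60
  RT 150: heading 60 -> 270
  -- iteration 5/5 --
  FD 14: (6,-34) -> (6,-48) [heading=270, draw]
  LT 150: heading 270 -> 60
  RT 150: heading 60 -> 270
]
RT 120: heading 270 -> 150
LT 90: heading 150 -> 240
Final: pos=(6,-48), heading=240, 6 segment(s) drawn
Segments drawn: 6

Answer: 6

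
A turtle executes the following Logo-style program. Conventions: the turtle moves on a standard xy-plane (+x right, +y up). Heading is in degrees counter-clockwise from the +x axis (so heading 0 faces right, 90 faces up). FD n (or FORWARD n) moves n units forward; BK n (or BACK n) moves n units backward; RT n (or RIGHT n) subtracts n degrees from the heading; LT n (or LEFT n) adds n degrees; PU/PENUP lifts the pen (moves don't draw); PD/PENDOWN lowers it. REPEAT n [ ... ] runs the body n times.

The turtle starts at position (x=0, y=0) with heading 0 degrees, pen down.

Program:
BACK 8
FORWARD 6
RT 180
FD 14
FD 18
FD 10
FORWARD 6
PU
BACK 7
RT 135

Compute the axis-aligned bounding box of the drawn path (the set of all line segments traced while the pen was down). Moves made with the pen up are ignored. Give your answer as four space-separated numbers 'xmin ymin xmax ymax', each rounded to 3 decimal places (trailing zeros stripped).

Executing turtle program step by step:
Start: pos=(0,0), heading=0, pen down
BK 8: (0,0) -> (-8,0) [heading=0, draw]
FD 6: (-8,0) -> (-2,0) [heading=0, draw]
RT 180: heading 0 -> 180
FD 14: (-2,0) -> (-16,0) [heading=180, draw]
FD 18: (-16,0) -> (-34,0) [heading=180, draw]
FD 10: (-34,0) -> (-44,0) [heading=180, draw]
FD 6: (-44,0) -> (-50,0) [heading=180, draw]
PU: pen up
BK 7: (-50,0) -> (-43,0) [heading=180, move]
RT 135: heading 180 -> 45
Final: pos=(-43,0), heading=45, 6 segment(s) drawn

Segment endpoints: x in {-50, -44, -34, -16, -8, -2, 0}, y in {0, 0, 0, 0, 0}
xmin=-50, ymin=0, xmax=0, ymax=0

Answer: -50 0 0 0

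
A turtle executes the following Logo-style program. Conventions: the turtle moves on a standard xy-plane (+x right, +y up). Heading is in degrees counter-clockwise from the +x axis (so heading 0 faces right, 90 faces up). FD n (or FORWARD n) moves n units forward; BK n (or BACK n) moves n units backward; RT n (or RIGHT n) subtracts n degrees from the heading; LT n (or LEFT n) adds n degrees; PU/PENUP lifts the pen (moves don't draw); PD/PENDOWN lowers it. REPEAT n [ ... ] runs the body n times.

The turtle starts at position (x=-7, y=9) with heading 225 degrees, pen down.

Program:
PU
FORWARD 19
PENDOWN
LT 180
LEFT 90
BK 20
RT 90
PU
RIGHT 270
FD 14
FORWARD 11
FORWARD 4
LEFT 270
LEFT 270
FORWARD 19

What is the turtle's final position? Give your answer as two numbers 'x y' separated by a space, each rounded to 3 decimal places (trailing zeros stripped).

Executing turtle program step by step:
Start: pos=(-7,9), heading=225, pen down
PU: pen up
FD 19: (-7,9) -> (-20.435,-4.435) [heading=225, move]
PD: pen down
LT 180: heading 225 -> 45
LT 90: heading 45 -> 135
BK 20: (-20.435,-4.435) -> (-6.293,-18.577) [heading=135, draw]
RT 90: heading 135 -> 45
PU: pen up
RT 270: heading 45 -> 135
FD 14: (-6.293,-18.577) -> (-16.192,-8.678) [heading=135, move]
FD 11: (-16.192,-8.678) -> (-23.971,-0.899) [heading=135, move]
FD 4: (-23.971,-0.899) -> (-26.799,1.929) [heading=135, move]
LT 270: heading 135 -> 45
LT 270: heading 45 -> 315
FD 19: (-26.799,1.929) -> (-13.364,-11.506) [heading=315, move]
Final: pos=(-13.364,-11.506), heading=315, 1 segment(s) drawn

Answer: -13.364 -11.506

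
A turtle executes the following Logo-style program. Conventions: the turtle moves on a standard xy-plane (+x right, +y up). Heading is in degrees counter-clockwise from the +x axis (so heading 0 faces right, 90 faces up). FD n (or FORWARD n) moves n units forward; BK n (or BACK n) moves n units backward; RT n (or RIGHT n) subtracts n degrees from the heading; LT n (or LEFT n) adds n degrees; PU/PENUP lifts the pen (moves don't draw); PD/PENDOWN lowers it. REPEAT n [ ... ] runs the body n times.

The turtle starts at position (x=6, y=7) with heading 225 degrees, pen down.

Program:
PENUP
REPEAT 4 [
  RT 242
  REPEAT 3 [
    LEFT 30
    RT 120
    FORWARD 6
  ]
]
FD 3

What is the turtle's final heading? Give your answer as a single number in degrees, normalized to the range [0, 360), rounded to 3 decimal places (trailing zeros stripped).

Answer: 337

Derivation:
Executing turtle program step by step:
Start: pos=(6,7), heading=225, pen down
PU: pen up
REPEAT 4 [
  -- iteration 1/4 --
  RT 242: heading 225 -> 343
  REPEAT 3 [
    -- iteration 1/3 --
    LT 30: heading 343 -> 13
    RT 120: heading 13 -> 253
    FD 6: (6,7) -> (4.246,1.262) [heading=253, move]
    -- iteration 2/3 --
    LT 30: heading 253 -> 283
    RT 120: heading 283 -> 163
    FD 6: (4.246,1.262) -> (-1.492,3.016) [heading=163, move]
    -- iteration 3/3 --
    LT 30: heading 163 -> 193
    RT 120: heading 193 -> 73
    FD 6: (-1.492,3.016) -> (0.262,8.754) [heading=73, move]
  ]
  -- iteration 2/4 --
  RT 242: heading 73 -> 191
  REPEAT 3 [
    -- iteration 1/3 --
    LT 30: heading 191 -> 221
    RT 120: heading 221 -> 101
    FD 6: (0.262,8.754) -> (-0.883,14.644) [heading=101, move]
    -- iteration 2/3 --
    LT 30: heading 101 -> 131
    RT 120: heading 131 -> 11
    FD 6: (-0.883,14.644) -> (5.007,15.789) [heading=11, move]
    -- iteration 3/3 --
    LT 30: heading 11 -> 41
    RT 120: heading 41 -> 281
    FD 6: (5.007,15.789) -> (6.152,9.899) [heading=281, move]
  ]
  -- iteration 3/4 --
  RT 242: heading 281 -> 39
  REPEAT 3 [
    -- iteration 1/3 --
    LT 30: heading 39 -> 69
    RT 120: heading 69 -> 309
    FD 6: (6.152,9.899) -> (9.928,5.236) [heading=309, move]
    -- iteration 2/3 --
    LT 30: heading 309 -> 339
    RT 120: heading 339 -> 219
    FD 6: (9.928,5.236) -> (5.265,1.46) [heading=219, move]
    -- iteration 3/3 --
    LT 30: heading 219 -> 249
    RT 120: heading 249 -> 129
    FD 6: (5.265,1.46) -> (1.489,6.123) [heading=129, move]
  ]
  -- iteration 4/4 --
  RT 242: heading 129 -> 247
  REPEAT 3 [
    -- iteration 1/3 --
    LT 30: heading 247 -> 277
    RT 120: heading 277 -> 157
    FD 6: (1.489,6.123) -> (-4.034,8.468) [heading=157, move]
    -- iteration 2/3 --
    LT 30: heading 157 -> 187
    RT 120: heading 187 -> 67
    FD 6: (-4.034,8.468) -> (-1.69,13.991) [heading=67, move]
    -- iteration 3/3 --
    LT 30: heading 67 -> 97
    RT 120: heading 97 -> 337
    FD 6: (-1.69,13.991) -> (3.833,11.646) [heading=337, move]
  ]
]
FD 3: (3.833,11.646) -> (6.595,10.474) [heading=337, move]
Final: pos=(6.595,10.474), heading=337, 0 segment(s) drawn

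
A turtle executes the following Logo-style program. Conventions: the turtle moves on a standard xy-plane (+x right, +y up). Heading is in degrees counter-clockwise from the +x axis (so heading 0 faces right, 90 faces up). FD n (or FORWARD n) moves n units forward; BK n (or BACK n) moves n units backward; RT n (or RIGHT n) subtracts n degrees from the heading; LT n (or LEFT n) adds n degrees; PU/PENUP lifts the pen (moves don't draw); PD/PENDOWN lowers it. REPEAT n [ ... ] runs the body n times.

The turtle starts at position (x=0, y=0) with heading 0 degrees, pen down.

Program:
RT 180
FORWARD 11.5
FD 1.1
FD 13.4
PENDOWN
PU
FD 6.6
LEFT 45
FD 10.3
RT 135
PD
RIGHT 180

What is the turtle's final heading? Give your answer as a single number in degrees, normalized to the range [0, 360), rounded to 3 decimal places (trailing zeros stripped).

Executing turtle program step by step:
Start: pos=(0,0), heading=0, pen down
RT 180: heading 0 -> 180
FD 11.5: (0,0) -> (-11.5,0) [heading=180, draw]
FD 1.1: (-11.5,0) -> (-12.6,0) [heading=180, draw]
FD 13.4: (-12.6,0) -> (-26,0) [heading=180, draw]
PD: pen down
PU: pen up
FD 6.6: (-26,0) -> (-32.6,0) [heading=180, move]
LT 45: heading 180 -> 225
FD 10.3: (-32.6,0) -> (-39.883,-7.283) [heading=225, move]
RT 135: heading 225 -> 90
PD: pen down
RT 180: heading 90 -> 270
Final: pos=(-39.883,-7.283), heading=270, 3 segment(s) drawn

Answer: 270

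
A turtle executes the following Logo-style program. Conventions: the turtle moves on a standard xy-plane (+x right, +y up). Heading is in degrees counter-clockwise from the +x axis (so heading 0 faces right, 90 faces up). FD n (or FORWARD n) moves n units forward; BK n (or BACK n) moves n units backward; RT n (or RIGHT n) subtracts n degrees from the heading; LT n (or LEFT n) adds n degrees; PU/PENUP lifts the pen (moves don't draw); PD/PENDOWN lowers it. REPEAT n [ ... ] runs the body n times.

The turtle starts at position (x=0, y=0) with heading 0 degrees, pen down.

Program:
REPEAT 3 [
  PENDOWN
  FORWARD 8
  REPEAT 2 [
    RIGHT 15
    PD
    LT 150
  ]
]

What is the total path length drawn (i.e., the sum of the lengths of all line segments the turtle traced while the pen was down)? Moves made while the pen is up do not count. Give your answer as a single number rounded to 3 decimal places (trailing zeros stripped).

Executing turtle program step by step:
Start: pos=(0,0), heading=0, pen down
REPEAT 3 [
  -- iteration 1/3 --
  PD: pen down
  FD 8: (0,0) -> (8,0) [heading=0, draw]
  REPEAT 2 [
    -- iteration 1/2 --
    RT 15: heading 0 -> 345
    PD: pen down
    LT 150: heading 345 -> 135
    -- iteration 2/2 --
    RT 15: heading 135 -> 120
    PD: pen down
    LT 150: heading 120 -> 270
  ]
  -- iteration 2/3 --
  PD: pen down
  FD 8: (8,0) -> (8,-8) [heading=270, draw]
  REPEAT 2 [
    -- iteration 1/2 --
    RT 15: heading 270 -> 255
    PD: pen down
    LT 150: heading 255 -> 45
    -- iteration 2/2 --
    RT 15: heading 45 -> 30
    PD: pen down
    LT 150: heading 30 -> 180
  ]
  -- iteration 3/3 --
  PD: pen down
  FD 8: (8,-8) -> (0,-8) [heading=180, draw]
  REPEAT 2 [
    -- iteration 1/2 --
    RT 15: heading 180 -> 165
    PD: pen down
    LT 150: heading 165 -> 315
    -- iteration 2/2 --
    RT 15: heading 315 -> 300
    PD: pen down
    LT 150: heading 300 -> 90
  ]
]
Final: pos=(0,-8), heading=90, 3 segment(s) drawn

Segment lengths:
  seg 1: (0,0) -> (8,0), length = 8
  seg 2: (8,0) -> (8,-8), length = 8
  seg 3: (8,-8) -> (0,-8), length = 8
Total = 24

Answer: 24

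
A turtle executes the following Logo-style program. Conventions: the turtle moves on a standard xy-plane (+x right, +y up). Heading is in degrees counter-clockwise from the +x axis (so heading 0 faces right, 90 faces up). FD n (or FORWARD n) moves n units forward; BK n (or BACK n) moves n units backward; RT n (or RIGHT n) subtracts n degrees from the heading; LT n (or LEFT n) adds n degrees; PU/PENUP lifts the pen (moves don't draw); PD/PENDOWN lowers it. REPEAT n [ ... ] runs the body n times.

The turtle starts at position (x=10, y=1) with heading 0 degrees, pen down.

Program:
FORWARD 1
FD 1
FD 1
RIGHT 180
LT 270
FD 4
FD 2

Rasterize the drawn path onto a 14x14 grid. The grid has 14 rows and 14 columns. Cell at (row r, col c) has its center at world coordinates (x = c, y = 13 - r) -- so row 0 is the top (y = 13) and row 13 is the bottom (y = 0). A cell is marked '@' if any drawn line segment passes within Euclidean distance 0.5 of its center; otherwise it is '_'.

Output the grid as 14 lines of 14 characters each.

Segment 0: (10,1) -> (11,1)
Segment 1: (11,1) -> (12,1)
Segment 2: (12,1) -> (13,1)
Segment 3: (13,1) -> (13,5)
Segment 4: (13,5) -> (13,7)

Answer: ______________
______________
______________
______________
______________
______________
_____________@
_____________@
_____________@
_____________@
_____________@
_____________@
__________@@@@
______________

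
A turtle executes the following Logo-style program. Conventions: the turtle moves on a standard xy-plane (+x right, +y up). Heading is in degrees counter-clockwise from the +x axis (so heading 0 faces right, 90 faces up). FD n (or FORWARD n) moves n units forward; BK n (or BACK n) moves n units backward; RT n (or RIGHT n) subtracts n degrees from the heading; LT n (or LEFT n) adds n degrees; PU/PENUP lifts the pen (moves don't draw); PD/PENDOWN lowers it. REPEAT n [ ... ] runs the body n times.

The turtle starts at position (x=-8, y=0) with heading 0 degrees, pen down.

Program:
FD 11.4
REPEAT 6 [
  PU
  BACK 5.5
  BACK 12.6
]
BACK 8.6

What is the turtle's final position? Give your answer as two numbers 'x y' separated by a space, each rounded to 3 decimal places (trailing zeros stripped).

Answer: -113.8 0

Derivation:
Executing turtle program step by step:
Start: pos=(-8,0), heading=0, pen down
FD 11.4: (-8,0) -> (3.4,0) [heading=0, draw]
REPEAT 6 [
  -- iteration 1/6 --
  PU: pen up
  BK 5.5: (3.4,0) -> (-2.1,0) [heading=0, move]
  BK 12.6: (-2.1,0) -> (-14.7,0) [heading=0, move]
  -- iteration 2/6 --
  PU: pen up
  BK 5.5: (-14.7,0) -> (-20.2,0) [heading=0, move]
  BK 12.6: (-20.2,0) -> (-32.8,0) [heading=0, move]
  -- iteration 3/6 --
  PU: pen up
  BK 5.5: (-32.8,0) -> (-38.3,0) [heading=0, move]
  BK 12.6: (-38.3,0) -> (-50.9,0) [heading=0, move]
  -- iteration 4/6 --
  PU: pen up
  BK 5.5: (-50.9,0) -> (-56.4,0) [heading=0, move]
  BK 12.6: (-56.4,0) -> (-69,0) [heading=0, move]
  -- iteration 5/6 --
  PU: pen up
  BK 5.5: (-69,0) -> (-74.5,0) [heading=0, move]
  BK 12.6: (-74.5,0) -> (-87.1,0) [heading=0, move]
  -- iteration 6/6 --
  PU: pen up
  BK 5.5: (-87.1,0) -> (-92.6,0) [heading=0, move]
  BK 12.6: (-92.6,0) -> (-105.2,0) [heading=0, move]
]
BK 8.6: (-105.2,0) -> (-113.8,0) [heading=0, move]
Final: pos=(-113.8,0), heading=0, 1 segment(s) drawn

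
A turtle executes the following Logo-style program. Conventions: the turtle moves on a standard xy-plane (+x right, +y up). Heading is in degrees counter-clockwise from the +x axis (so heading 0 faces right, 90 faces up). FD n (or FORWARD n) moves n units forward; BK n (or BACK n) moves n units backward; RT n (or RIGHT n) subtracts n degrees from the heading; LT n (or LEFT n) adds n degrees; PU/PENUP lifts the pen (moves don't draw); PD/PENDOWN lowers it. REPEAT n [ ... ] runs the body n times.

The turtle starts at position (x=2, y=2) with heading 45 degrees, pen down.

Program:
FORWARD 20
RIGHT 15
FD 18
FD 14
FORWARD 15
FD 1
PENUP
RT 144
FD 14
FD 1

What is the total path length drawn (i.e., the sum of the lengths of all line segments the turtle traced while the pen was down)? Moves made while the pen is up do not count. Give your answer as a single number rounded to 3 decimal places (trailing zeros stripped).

Answer: 68

Derivation:
Executing turtle program step by step:
Start: pos=(2,2), heading=45, pen down
FD 20: (2,2) -> (16.142,16.142) [heading=45, draw]
RT 15: heading 45 -> 30
FD 18: (16.142,16.142) -> (31.731,25.142) [heading=30, draw]
FD 14: (31.731,25.142) -> (43.855,32.142) [heading=30, draw]
FD 15: (43.855,32.142) -> (56.845,39.642) [heading=30, draw]
FD 1: (56.845,39.642) -> (57.711,40.142) [heading=30, draw]
PU: pen up
RT 144: heading 30 -> 246
FD 14: (57.711,40.142) -> (52.017,27.352) [heading=246, move]
FD 1: (52.017,27.352) -> (51.61,26.439) [heading=246, move]
Final: pos=(51.61,26.439), heading=246, 5 segment(s) drawn

Segment lengths:
  seg 1: (2,2) -> (16.142,16.142), length = 20
  seg 2: (16.142,16.142) -> (31.731,25.142), length = 18
  seg 3: (31.731,25.142) -> (43.855,32.142), length = 14
  seg 4: (43.855,32.142) -> (56.845,39.642), length = 15
  seg 5: (56.845,39.642) -> (57.711,40.142), length = 1
Total = 68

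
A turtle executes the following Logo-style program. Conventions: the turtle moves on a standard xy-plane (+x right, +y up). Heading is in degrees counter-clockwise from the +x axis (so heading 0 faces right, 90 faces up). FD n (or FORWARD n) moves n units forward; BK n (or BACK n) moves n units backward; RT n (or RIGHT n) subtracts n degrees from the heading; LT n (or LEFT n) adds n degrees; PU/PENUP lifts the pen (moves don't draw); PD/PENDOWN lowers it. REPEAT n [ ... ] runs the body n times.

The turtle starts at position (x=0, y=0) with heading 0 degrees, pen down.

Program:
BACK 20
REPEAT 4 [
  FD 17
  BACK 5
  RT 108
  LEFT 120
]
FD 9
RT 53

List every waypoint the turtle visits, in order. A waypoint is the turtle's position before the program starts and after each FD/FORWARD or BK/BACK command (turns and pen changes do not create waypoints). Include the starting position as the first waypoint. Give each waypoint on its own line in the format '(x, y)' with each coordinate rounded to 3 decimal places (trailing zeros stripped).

Executing turtle program step by step:
Start: pos=(0,0), heading=0, pen down
BK 20: (0,0) -> (-20,0) [heading=0, draw]
REPEAT 4 [
  -- iteration 1/4 --
  FD 17: (-20,0) -> (-3,0) [heading=0, draw]
  BK 5: (-3,0) -> (-8,0) [heading=0, draw]
  RT 108: heading 0 -> 252
  LT 120: heading 252 -> 12
  -- iteration 2/4 --
  FD 17: (-8,0) -> (8.629,3.534) [heading=12, draw]
  BK 5: (8.629,3.534) -> (3.738,2.495) [heading=12, draw]
  RT 108: heading 12 -> 264
  LT 120: heading 264 -> 24
  -- iteration 3/4 --
  FD 17: (3.738,2.495) -> (19.268,9.409) [heading=24, draw]
  BK 5: (19.268,9.409) -> (14.7,7.376) [heading=24, draw]
  RT 108: heading 24 -> 276
  LT 120: heading 276 -> 36
  -- iteration 4/4 --
  FD 17: (14.7,7.376) -> (28.454,17.368) [heading=36, draw]
  BK 5: (28.454,17.368) -> (24.409,14.429) [heading=36, draw]
  RT 108: heading 36 -> 288
  LT 120: heading 288 -> 48
]
FD 9: (24.409,14.429) -> (30.431,21.118) [heading=48, draw]
RT 53: heading 48 -> 355
Final: pos=(30.431,21.118), heading=355, 10 segment(s) drawn
Waypoints (11 total):
(0, 0)
(-20, 0)
(-3, 0)
(-8, 0)
(8.629, 3.534)
(3.738, 2.495)
(19.268, 9.409)
(14.7, 7.376)
(28.454, 17.368)
(24.409, 14.429)
(30.431, 21.118)

Answer: (0, 0)
(-20, 0)
(-3, 0)
(-8, 0)
(8.629, 3.534)
(3.738, 2.495)
(19.268, 9.409)
(14.7, 7.376)
(28.454, 17.368)
(24.409, 14.429)
(30.431, 21.118)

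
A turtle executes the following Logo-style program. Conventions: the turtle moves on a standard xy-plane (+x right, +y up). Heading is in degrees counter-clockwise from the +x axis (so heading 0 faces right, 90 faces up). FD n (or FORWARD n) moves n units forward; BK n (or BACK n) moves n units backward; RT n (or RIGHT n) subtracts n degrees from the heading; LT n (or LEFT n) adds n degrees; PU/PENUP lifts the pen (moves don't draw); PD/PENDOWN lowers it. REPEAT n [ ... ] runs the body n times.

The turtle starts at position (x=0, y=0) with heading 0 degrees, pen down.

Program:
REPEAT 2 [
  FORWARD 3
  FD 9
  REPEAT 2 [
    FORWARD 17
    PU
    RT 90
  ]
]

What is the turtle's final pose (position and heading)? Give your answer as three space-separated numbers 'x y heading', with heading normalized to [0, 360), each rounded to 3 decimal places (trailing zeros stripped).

Executing turtle program step by step:
Start: pos=(0,0), heading=0, pen down
REPEAT 2 [
  -- iteration 1/2 --
  FD 3: (0,0) -> (3,0) [heading=0, draw]
  FD 9: (3,0) -> (12,0) [heading=0, draw]
  REPEAT 2 [
    -- iteration 1/2 --
    FD 17: (12,0) -> (29,0) [heading=0, draw]
    PU: pen up
    RT 90: heading 0 -> 270
    -- iteration 2/2 --
    FD 17: (29,0) -> (29,-17) [heading=270, move]
    PU: pen up
    RT 90: heading 270 -> 180
  ]
  -- iteration 2/2 --
  FD 3: (29,-17) -> (26,-17) [heading=180, move]
  FD 9: (26,-17) -> (17,-17) [heading=180, move]
  REPEAT 2 [
    -- iteration 1/2 --
    FD 17: (17,-17) -> (0,-17) [heading=180, move]
    PU: pen up
    RT 90: heading 180 -> 90
    -- iteration 2/2 --
    FD 17: (0,-17) -> (0,0) [heading=90, move]
    PU: pen up
    RT 90: heading 90 -> 0
  ]
]
Final: pos=(0,0), heading=0, 3 segment(s) drawn

Answer: 0 0 0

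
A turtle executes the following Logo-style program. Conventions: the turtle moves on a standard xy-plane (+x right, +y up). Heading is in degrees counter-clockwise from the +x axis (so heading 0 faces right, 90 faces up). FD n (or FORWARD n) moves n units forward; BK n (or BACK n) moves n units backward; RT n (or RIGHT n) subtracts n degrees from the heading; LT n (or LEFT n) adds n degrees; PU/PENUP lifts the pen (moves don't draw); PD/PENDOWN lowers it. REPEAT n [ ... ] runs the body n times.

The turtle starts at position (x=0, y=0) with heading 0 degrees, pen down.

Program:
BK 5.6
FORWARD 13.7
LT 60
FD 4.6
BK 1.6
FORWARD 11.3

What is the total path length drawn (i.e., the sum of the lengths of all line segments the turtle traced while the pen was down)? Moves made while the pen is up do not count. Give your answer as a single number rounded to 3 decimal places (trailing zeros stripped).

Answer: 36.8

Derivation:
Executing turtle program step by step:
Start: pos=(0,0), heading=0, pen down
BK 5.6: (0,0) -> (-5.6,0) [heading=0, draw]
FD 13.7: (-5.6,0) -> (8.1,0) [heading=0, draw]
LT 60: heading 0 -> 60
FD 4.6: (8.1,0) -> (10.4,3.984) [heading=60, draw]
BK 1.6: (10.4,3.984) -> (9.6,2.598) [heading=60, draw]
FD 11.3: (9.6,2.598) -> (15.25,12.384) [heading=60, draw]
Final: pos=(15.25,12.384), heading=60, 5 segment(s) drawn

Segment lengths:
  seg 1: (0,0) -> (-5.6,0), length = 5.6
  seg 2: (-5.6,0) -> (8.1,0), length = 13.7
  seg 3: (8.1,0) -> (10.4,3.984), length = 4.6
  seg 4: (10.4,3.984) -> (9.6,2.598), length = 1.6
  seg 5: (9.6,2.598) -> (15.25,12.384), length = 11.3
Total = 36.8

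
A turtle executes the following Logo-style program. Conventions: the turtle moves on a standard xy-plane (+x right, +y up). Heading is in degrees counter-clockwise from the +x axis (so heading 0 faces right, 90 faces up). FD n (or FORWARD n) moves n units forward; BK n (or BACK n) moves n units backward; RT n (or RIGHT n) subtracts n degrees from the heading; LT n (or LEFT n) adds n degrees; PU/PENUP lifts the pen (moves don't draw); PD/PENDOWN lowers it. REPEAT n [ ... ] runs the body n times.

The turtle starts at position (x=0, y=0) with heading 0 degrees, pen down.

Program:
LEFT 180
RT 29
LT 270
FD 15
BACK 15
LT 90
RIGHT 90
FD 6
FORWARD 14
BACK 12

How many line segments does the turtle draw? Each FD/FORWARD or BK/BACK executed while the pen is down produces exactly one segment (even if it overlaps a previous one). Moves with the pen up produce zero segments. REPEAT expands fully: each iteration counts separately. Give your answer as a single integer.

Executing turtle program step by step:
Start: pos=(0,0), heading=0, pen down
LT 180: heading 0 -> 180
RT 29: heading 180 -> 151
LT 270: heading 151 -> 61
FD 15: (0,0) -> (7.272,13.119) [heading=61, draw]
BK 15: (7.272,13.119) -> (0,0) [heading=61, draw]
LT 90: heading 61 -> 151
RT 90: heading 151 -> 61
FD 6: (0,0) -> (2.909,5.248) [heading=61, draw]
FD 14: (2.909,5.248) -> (9.696,17.492) [heading=61, draw]
BK 12: (9.696,17.492) -> (3.878,6.997) [heading=61, draw]
Final: pos=(3.878,6.997), heading=61, 5 segment(s) drawn
Segments drawn: 5

Answer: 5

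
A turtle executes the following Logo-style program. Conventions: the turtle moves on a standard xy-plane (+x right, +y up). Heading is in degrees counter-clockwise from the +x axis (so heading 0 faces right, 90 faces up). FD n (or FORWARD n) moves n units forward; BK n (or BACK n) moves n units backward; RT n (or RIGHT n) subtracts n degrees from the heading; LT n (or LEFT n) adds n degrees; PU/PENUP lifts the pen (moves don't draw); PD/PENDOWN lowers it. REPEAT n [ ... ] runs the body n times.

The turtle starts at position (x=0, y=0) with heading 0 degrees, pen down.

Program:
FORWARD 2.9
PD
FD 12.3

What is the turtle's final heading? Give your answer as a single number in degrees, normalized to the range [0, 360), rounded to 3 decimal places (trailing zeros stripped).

Executing turtle program step by step:
Start: pos=(0,0), heading=0, pen down
FD 2.9: (0,0) -> (2.9,0) [heading=0, draw]
PD: pen down
FD 12.3: (2.9,0) -> (15.2,0) [heading=0, draw]
Final: pos=(15.2,0), heading=0, 2 segment(s) drawn

Answer: 0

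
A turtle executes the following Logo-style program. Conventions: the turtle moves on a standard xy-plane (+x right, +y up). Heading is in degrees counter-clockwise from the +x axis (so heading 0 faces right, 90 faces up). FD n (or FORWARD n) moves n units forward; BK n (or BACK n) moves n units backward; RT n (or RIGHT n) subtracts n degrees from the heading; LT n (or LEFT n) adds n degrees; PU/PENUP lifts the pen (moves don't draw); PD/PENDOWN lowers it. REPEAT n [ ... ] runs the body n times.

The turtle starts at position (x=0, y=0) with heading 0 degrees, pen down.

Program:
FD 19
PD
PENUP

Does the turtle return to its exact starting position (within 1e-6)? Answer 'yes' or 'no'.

Answer: no

Derivation:
Executing turtle program step by step:
Start: pos=(0,0), heading=0, pen down
FD 19: (0,0) -> (19,0) [heading=0, draw]
PD: pen down
PU: pen up
Final: pos=(19,0), heading=0, 1 segment(s) drawn

Start position: (0, 0)
Final position: (19, 0)
Distance = 19; >= 1e-6 -> NOT closed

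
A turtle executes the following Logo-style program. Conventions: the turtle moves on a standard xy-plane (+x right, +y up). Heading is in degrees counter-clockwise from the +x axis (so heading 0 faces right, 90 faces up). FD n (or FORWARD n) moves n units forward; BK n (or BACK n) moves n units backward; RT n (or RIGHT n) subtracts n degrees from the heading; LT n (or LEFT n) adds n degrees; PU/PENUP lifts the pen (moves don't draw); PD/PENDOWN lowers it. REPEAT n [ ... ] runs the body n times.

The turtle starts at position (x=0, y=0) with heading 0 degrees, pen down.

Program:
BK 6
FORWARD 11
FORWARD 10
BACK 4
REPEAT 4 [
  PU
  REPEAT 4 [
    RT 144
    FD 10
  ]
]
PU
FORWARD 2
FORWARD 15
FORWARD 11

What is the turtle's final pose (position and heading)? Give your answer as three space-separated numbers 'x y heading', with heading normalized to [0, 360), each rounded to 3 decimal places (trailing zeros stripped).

Answer: -19.743 -22.336 216

Derivation:
Executing turtle program step by step:
Start: pos=(0,0), heading=0, pen down
BK 6: (0,0) -> (-6,0) [heading=0, draw]
FD 11: (-6,0) -> (5,0) [heading=0, draw]
FD 10: (5,0) -> (15,0) [heading=0, draw]
BK 4: (15,0) -> (11,0) [heading=0, draw]
REPEAT 4 [
  -- iteration 1/4 --
  PU: pen up
  REPEAT 4 [
    -- iteration 1/4 --
    RT 144: heading 0 -> 216
    FD 10: (11,0) -> (2.91,-5.878) [heading=216, move]
    -- iteration 2/4 --
    RT 144: heading 216 -> 72
    FD 10: (2.91,-5.878) -> (6,3.633) [heading=72, move]
    -- iteration 3/4 --
    RT 144: heading 72 -> 288
    FD 10: (6,3.633) -> (9.09,-5.878) [heading=288, move]
    -- iteration 4/4 --
    RT 144: heading 288 -> 144
    FD 10: (9.09,-5.878) -> (1,0) [heading=144, move]
  ]
  -- iteration 2/4 --
  PU: pen up
  REPEAT 4 [
    -- iteration 1/4 --
    RT 144: heading 144 -> 0
    FD 10: (1,0) -> (11,0) [heading=0, move]
    -- iteration 2/4 --
    RT 144: heading 0 -> 216
    FD 10: (11,0) -> (2.91,-5.878) [heading=216, move]
    -- iteration 3/4 --
    RT 144: heading 216 -> 72
    FD 10: (2.91,-5.878) -> (6,3.633) [heading=72, move]
    -- iteration 4/4 --
    RT 144: heading 72 -> 288
    FD 10: (6,3.633) -> (9.09,-5.878) [heading=288, move]
  ]
  -- iteration 3/4 --
  PU: pen up
  REPEAT 4 [
    -- iteration 1/4 --
    RT 144: heading 288 -> 144
    FD 10: (9.09,-5.878) -> (1,0) [heading=144, move]
    -- iteration 2/4 --
    RT 144: heading 144 -> 0
    FD 10: (1,0) -> (11,0) [heading=0, move]
    -- iteration 3/4 --
    RT 144: heading 0 -> 216
    FD 10: (11,0) -> (2.91,-5.878) [heading=216, move]
    -- iteration 4/4 --
    RT 144: heading 216 -> 72
    FD 10: (2.91,-5.878) -> (6,3.633) [heading=72, move]
  ]
  -- iteration 4/4 --
  PU: pen up
  REPEAT 4 [
    -- iteration 1/4 --
    RT 144: heading 72 -> 288
    FD 10: (6,3.633) -> (9.09,-5.878) [heading=288, move]
    -- iteration 2/4 --
    RT 144: heading 288 -> 144
    FD 10: (9.09,-5.878) -> (1,0) [heading=144, move]
    -- iteration 3/4 --
    RT 144: heading 144 -> 0
    FD 10: (1,0) -> (11,0) [heading=0, move]
    -- iteration 4/4 --
    RT 144: heading 0 -> 216
    FD 10: (11,0) -> (2.91,-5.878) [heading=216, move]
  ]
]
PU: pen up
FD 2: (2.91,-5.878) -> (1.292,-7.053) [heading=216, move]
FD 15: (1.292,-7.053) -> (-10.843,-15.87) [heading=216, move]
FD 11: (-10.843,-15.87) -> (-19.743,-22.336) [heading=216, move]
Final: pos=(-19.743,-22.336), heading=216, 4 segment(s) drawn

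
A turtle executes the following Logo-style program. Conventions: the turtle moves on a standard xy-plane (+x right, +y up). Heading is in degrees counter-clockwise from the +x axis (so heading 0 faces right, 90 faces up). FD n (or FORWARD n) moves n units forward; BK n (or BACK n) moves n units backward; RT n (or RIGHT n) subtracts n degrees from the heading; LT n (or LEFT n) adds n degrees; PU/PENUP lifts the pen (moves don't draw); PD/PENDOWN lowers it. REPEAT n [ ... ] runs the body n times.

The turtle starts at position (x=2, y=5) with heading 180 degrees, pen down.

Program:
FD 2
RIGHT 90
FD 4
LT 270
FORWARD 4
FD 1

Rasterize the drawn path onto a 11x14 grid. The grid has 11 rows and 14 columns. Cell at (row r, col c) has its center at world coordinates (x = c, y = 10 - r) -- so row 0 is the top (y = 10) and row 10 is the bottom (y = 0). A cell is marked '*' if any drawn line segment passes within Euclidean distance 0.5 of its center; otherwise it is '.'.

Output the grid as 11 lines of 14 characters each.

Answer: ..............
******........
*.............
*.............
*.............
***...........
..............
..............
..............
..............
..............

Derivation:
Segment 0: (2,5) -> (0,5)
Segment 1: (0,5) -> (0,9)
Segment 2: (0,9) -> (4,9)
Segment 3: (4,9) -> (5,9)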